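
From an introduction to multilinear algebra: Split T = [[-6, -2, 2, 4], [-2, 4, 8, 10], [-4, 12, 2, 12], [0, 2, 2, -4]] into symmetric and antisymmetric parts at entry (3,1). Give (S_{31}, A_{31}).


T_{31} = -4
T_{13} = 2
S_{31} = (-4 + 2)/2 = -2/2 = -1
A_{31} = (-4 - 2)/2 = -6/2 = -3
Check: S + A = -1 + -3 = -4 = T_{31}.

(-1, -3)


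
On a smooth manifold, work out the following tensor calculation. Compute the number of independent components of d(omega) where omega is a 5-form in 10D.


The exterior derivative of a p-form is a (p+1)-form.
Its number of independent components is C(n, p+1).
n = 10, p+1 = 6
C(10, 6) = 210

210


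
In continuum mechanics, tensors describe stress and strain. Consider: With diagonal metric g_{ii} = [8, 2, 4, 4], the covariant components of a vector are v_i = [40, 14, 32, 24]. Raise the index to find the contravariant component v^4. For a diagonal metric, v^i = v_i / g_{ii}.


To raise an index with a diagonal metric: v^i = v_i / g_{ii}.
For index 4: v_4 = 24, g_{44} = 4
v^4 = 24 / 4 = 6

6


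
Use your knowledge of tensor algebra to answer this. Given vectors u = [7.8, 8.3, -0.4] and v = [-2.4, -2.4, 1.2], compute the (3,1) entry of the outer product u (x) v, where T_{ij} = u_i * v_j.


The outer product entry T_{ij} = u_i * v_j.
We need i=3, j=1.
u_3 = -0.4, v_1 = -2.4
T_{3,1} = -0.4 * -2.4 = 0.96

0.96


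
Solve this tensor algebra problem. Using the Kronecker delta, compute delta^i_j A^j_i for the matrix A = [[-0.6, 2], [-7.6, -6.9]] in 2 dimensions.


The contraction (trace) of a rank-2 tensor is the sum of its diagonal elements.
Diagonal entries: A[1,1] = -0.6, A[2,2] = -6.9
Tr(A) = -0.6 + -6.9 = -7.5

-7.5


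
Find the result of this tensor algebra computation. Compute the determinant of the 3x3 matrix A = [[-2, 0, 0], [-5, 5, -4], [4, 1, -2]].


Expanding along the first row, det(A) = a11*M_11 - a12*M_12 + a13*M_13, where M_1j is the (1,j) minor.
Minor M_11 = 5*-2 - -4*1 = -6
Minor M_12 = -5*-2 - -4*4 = 26
Minor M_13 = -5*1 - 5*4 = -25
det = -2*(-6) - 0*(26) + 0*(-25)
    = 12 - 0 + 0
    = 12

12


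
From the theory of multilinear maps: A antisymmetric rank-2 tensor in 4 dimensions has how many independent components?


A antisymmetric rank-2 tensor in d dimensions has d(d-1)/2 independent components.
d = 4
d(d-1)/2 = 4 * 3 / 2 = 12 / 2 = 6

6


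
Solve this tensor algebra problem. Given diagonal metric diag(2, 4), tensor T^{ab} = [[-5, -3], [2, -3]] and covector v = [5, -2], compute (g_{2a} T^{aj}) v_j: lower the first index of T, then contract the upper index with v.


Step 1: lower the first index. For a diagonal metric, g_{ia} T^{aj} = g_{ii} T^{ij} (no sum on i).
g_{22} = 4
S_2{}^1 = 4 * T^{21} = 4 * 2 = 8
S_2{}^2 = 4 * T^{22} = 4 * -3 = -12
Step 2: contract S_2{}^j with v_j.
S_2{}^1 * v_1 = 8 * 5 = 40
S_2{}^2 * v_2 = -12 * -2 = 24
Result = 40 + 24 = 64

64


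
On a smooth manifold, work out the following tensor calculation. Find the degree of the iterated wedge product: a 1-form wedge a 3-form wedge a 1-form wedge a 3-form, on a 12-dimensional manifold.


The degree of a wedge product is the sum of the degrees of the individual forms.
Degrees: 1, 3, 1, 3
Total degree = 1 + 3 + 1 + 3 = 8

8


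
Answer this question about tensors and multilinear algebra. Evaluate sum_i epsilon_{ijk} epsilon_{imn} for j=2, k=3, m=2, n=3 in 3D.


Using the identity: epsilon_{ijk} epsilon_{imn} = delta_{jm} delta_{kn} - delta_{jn} delta_{km}.
delta_{22} = 1
delta_{33} = 1
delta_{23} = 0
delta_{32} = 0
Result = 1 * 1 - 0 * 0 = 1 - 0 = 1

1


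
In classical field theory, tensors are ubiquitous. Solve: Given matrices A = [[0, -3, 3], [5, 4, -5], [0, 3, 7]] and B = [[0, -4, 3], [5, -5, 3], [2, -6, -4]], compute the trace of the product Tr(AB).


Tr(AB) = sum_i (AB)_{ii} where (AB)_{ii} = sum_k A_{ik} B_{ki}.
(AB)_{11} = 0*0 + -3*5 + 3*2 = -9
(AB)_{22} = 5*-4 + 4*-5 + -5*-6 = -10
(AB)_{33} = 0*3 + 3*3 + 7*-4 = -19
Tr(AB) = -9 + -10 + -19 = -38

-38


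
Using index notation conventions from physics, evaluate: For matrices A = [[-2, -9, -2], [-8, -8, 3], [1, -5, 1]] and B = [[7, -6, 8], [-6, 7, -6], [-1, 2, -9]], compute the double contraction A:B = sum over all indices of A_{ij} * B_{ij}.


A:B = sum over all i,j of A_{ij} * B_{ij}.
Row 1: -2*7=-14, -9*-6=54, -2*8=-16 => row sum = 24
Row 2: -8*-6=48, -8*7=-56, 3*-6=-18 => row sum = -26
Row 3: 1*-1=-1, -5*2=-10, 1*-9=-9 => row sum = -20
Total = 24 + -26 + -20 = -22

-22


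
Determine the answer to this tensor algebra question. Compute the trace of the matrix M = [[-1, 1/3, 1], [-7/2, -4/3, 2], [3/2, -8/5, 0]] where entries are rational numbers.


The trace is the sum of diagonal entries.
Diagonal: M[1,1] = -1, M[2,2] = -4/3, M[3,3] = 0
Tr(M) = -1 + -4/3 + 0
Computing step by step:
After adding M[1,1]: -1
After adding M[2,2]: -7/3
After adding M[3,3]: -7/3
Tr(M) = -7/3

-7/3


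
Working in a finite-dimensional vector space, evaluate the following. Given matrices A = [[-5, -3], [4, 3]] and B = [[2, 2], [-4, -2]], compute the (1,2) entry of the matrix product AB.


(AB)_{ij} = sum_k A_{ik} B_{kj}.
For i=1, j=2:
A_{11} * B_{12} = -5 * 2 = -10
A_{12} * B_{22} = -3 * -2 = 6
Sum = -10 + 6 = -4

-4


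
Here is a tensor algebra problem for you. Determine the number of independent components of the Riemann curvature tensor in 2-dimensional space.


The Riemann tensor in d dimensions has d^2(d^2 - 1)/12 independent components.
d = 2, so d^2 = 4
d^2 - 1 = 3
d^2(d^2 - 1) = 4 * 3 = 12
Divide by 12: 12 / 12 = 1

1


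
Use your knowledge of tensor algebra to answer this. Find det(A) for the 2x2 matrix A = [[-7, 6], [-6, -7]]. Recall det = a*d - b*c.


For a 2x2 matrix [[a, b], [c, d]], det = a*d - b*c.
a = -7, b = 6, c = -6, d = -7
a*d = -7 * -7 = 49
b*c = 6 * -6 = -36
det = 49 - -36 = 85

85


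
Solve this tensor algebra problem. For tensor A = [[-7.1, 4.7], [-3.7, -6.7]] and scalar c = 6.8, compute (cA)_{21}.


Scalar multiplication: (cA)_{ij} = c * A_{ij}.
c = 6.8
A_{21} = -3.7
(cA)_{21} = 6.8 * -3.7 = -25.16

-25.16


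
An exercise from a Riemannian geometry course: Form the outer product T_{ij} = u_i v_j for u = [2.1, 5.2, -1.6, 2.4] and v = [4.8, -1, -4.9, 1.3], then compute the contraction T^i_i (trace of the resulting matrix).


The outer product gives T_{ij} = u_i v_j.
The trace (contraction) is Tr(T) = sum_i T_{ii} = sum_i u_i v_i.
Diagonal entries:
T_{11} = u_1 * v_1 = 2.1 * 4.8 = 10.08
T_{22} = u_2 * v_2 = 5.2 * -1 = -5.2
T_{33} = u_3 * v_3 = -1.6 * -4.9 = 7.84
T_{44} = u_4 * v_4 = 2.4 * 1.3 = 3.12
Tr(T) = 10.08 + -5.2 + 7.84 + 3.12 = 15.84

15.84


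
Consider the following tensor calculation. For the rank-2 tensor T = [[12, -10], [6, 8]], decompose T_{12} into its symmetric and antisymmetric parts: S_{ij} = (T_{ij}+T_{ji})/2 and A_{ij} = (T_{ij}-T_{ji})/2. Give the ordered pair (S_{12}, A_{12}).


T_{12} = -10
T_{21} = 6
S_{12} = (-10 + 6)/2 = -4/2 = -2
A_{12} = (-10 - 6)/2 = -16/2 = -8
Check: S + A = -2 + -8 = -10 = T_{12}.

(-2, -8)


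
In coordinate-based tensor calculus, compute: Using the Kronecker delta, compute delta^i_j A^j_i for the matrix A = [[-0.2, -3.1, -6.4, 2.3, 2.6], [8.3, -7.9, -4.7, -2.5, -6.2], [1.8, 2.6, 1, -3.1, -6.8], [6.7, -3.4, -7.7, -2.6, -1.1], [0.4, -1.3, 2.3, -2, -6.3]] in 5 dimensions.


The contraction (trace) of a rank-2 tensor is the sum of its diagonal elements.
Diagonal entries: A[1,1] = -0.2, A[2,2] = -7.9, A[3,3] = 1, A[4,4] = -2.6, A[5,5] = -6.3
Tr(A) = -0.2 + -7.9 + 1 + -2.6 + -6.3 = -16

-16


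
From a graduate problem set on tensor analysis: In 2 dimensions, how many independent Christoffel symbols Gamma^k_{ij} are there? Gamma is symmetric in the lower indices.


Christoffel symbols Gamma^k_{ij} are symmetric in i,j, so there are d * d(d+1)/2 independent symbols.
d = 2
d(d+1)/2 = 2 * 3 / 2 = 3
Total = 2 * 3 = 6

6


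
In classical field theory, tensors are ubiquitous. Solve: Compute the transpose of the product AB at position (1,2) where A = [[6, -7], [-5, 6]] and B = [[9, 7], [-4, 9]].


(AB)^T_{ij} = (AB)_{ji} = sum_k A_{jk} B_{ki}.
For i=1, j=2 we need (AB)_{21}:
A_{21} * B_{11} = -5 * 9 = -45
A_{22} * B_{21} = 6 * -4 = -24
Sum = -45 + -24 = -69

-69


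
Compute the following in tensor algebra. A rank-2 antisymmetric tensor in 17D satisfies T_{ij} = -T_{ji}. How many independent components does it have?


An antisymmetric rank-2 tensor satisfies A_{ij} = -A_{ji}, so diagonal entries are zero.
The independent components are the upper-triangular entries: C(n, 2) = n(n-1)/2.
n = 17
C(17, 2) = 17 * 16 / 2 = 272 / 2 = 136

136


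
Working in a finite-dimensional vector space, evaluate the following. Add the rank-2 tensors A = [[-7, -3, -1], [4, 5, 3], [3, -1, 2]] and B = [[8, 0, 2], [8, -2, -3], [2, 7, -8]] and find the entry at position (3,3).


Tensor addition is component-wise: (A + B)_{ij} = A_{ij} + B_{ij}.
A_{33} = 2
B_{33} = -8
(A + B)_{33} = 2 + -8 = -6

-6


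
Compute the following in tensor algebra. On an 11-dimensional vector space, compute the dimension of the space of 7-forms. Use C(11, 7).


The dimension of the space of p-forms on an n-dimensional space is C(n, p).
n = 11, p = 7
C(11, 7) = 11! / (7! * 4!) = 330

330


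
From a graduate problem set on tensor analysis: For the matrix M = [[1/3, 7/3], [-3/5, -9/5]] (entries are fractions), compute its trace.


The trace is the sum of diagonal entries.
Diagonal: M[1,1] = 1/3, M[2,2] = -9/5
Tr(M) = 1/3 + -9/5
Computing step by step:
After adding M[1,1]: 1/3
After adding M[2,2]: -22/15
Tr(M) = -22/15

-22/15


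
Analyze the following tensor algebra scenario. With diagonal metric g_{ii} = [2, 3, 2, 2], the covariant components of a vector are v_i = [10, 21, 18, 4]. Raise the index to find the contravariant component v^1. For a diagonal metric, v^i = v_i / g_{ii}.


To raise an index with a diagonal metric: v^i = v_i / g_{ii}.
For index 1: v_1 = 10, g_{11} = 2
v^1 = 10 / 2 = 5

5


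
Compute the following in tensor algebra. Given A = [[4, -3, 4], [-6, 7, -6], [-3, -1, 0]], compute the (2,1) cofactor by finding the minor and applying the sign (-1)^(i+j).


To find cofactor C_{21}, delete row 2 and column 1.
The resulting 2x2 submatrix is: [[-3, 4], [-1, 0]]
Minor M_{21} = -3*0 - 4*-1
  = 0 - -4 = 4
Sign = (-1)^(2+1) = (-1)^3 = -1
Cofactor C_{21} = -1 * 4 = -4

-4


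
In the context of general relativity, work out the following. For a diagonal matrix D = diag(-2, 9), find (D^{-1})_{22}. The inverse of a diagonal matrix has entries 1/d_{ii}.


For a diagonal matrix, the inverse has entries (D^{-1})_{ii} = 1/d_{ii}.
The diagonal entries are: d_{11} = -2, d_{22} = 9
We need (D^{-1})_{22} = 1/d_{22} = 1/9 = 1/9

1/9


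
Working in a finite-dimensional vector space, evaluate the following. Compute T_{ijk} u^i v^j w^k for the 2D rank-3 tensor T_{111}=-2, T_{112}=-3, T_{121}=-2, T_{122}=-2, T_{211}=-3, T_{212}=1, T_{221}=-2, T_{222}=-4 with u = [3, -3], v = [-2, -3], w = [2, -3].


S = sum over i,j,k of T_{ijk} u_i v_j w_k. Expanding all 8 terms:
T_{111}*u_1*v_1*w_1 = -2*3*-2*2 = 24  (running total: 24)
T_{112}*u_1*v_1*w_2 = -3*3*-2*-3 = -54  (running total: -30)
T_{121}*u_1*v_2*w_1 = -2*3*-3*2 = 36  (running total: 6)
T_{122}*u_1*v_2*w_2 = -2*3*-3*-3 = -54  (running total: -48)
T_{211}*u_2*v_1*w_1 = -3*-3*-2*2 = -36  (running total: -84)
T_{212}*u_2*v_1*w_2 = 1*-3*-2*-3 = -18  (running total: -102)
T_{221}*u_2*v_2*w_1 = -2*-3*-3*2 = -36  (running total: -138)
T_{222}*u_2*v_2*w_2 = -4*-3*-3*-3 = 108  (running total: -30)
S = -30

-30


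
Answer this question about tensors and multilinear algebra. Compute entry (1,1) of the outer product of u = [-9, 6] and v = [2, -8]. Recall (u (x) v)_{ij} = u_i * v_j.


The outer product entry T_{ij} = u_i * v_j.
We need i=1, j=1.
u_1 = -9, v_1 = 2
T_{1,1} = -9 * 2 = -18

-18


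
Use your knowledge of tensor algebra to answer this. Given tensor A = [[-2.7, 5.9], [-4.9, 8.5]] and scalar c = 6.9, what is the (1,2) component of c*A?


Scalar multiplication: (cA)_{ij} = c * A_{ij}.
c = 6.9
A_{12} = 5.9
(cA)_{12} = 6.9 * 5.9 = 40.71

40.71


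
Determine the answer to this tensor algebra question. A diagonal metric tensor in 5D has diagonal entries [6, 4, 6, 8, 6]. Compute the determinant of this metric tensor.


For a diagonal metric, the determinant is the product of diagonal entries.
Diagonal entries: 6, 4, 6, 8, 6
det(g) = 6 * 4 * 6 * 8 * 6 = 6912

6912


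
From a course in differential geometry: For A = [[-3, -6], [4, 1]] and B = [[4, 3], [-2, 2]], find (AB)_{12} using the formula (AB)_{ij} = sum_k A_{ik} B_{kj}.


(AB)_{ij} = sum_k A_{ik} B_{kj}.
For i=1, j=2:
A_{11} * B_{12} = -3 * 3 = -9
A_{12} * B_{22} = -6 * 2 = -12
Sum = -9 + -12 = -21

-21


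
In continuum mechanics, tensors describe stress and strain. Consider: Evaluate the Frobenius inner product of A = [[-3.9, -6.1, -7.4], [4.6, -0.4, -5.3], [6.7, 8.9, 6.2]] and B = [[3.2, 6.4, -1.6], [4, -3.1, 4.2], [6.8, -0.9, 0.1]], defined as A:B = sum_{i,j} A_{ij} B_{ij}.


A:B = sum over all i,j of A_{ij} * B_{ij}.
Row 1: -3.9*3.2=-12.48, -6.1*6.4=-39.04, -7.4*-1.6=11.84 => row sum = -39.68
Row 2: 4.6*4=18.4, -0.4*-3.1=1.24, -5.3*4.2=-22.26 => row sum = -2.62
Row 3: 6.7*6.8=45.56, 8.9*-0.9=-8.01, 6.2*0.1=0.62 => row sum = 38.17
Total = -39.68 + -2.62 + 38.17 = -4.13

-4.13


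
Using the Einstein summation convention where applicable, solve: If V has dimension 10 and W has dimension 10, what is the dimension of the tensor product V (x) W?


The dimension of a tensor product is the product of dimensions.
dim(V) = 10, dim(W) = 10
dim(V (x) W) = 10 * 10 = 100

100


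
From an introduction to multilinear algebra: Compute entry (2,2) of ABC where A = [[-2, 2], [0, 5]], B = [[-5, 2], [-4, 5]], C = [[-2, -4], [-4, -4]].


(ABC)_{22} = sum_m (AB)_{2m} C_{m2}. First compute row 2 of AB.
(AB)_{21} = 0*-5 + 5*-4 = -20
(AB)_{22} = 0*2 + 5*5 = 25
Now contract with column 2 of C:
(AB)_{21} * C_{12} = -20 * -4 = 80
(AB)_{22} * C_{22} = 25 * -4 = -100
(ABC)_{22} = 80 + -100 = -20

-20


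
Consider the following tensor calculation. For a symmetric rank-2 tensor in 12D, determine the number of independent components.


A symmetric rank-2 tensor in d dimensions has d(d+1)/2 independent components.
d = 12
d(d+1)/2 = 12 * 13 / 2 = 156 / 2 = 78

78


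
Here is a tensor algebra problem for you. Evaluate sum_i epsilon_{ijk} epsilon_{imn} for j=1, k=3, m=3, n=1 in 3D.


Using the identity: epsilon_{ijk} epsilon_{imn} = delta_{jm} delta_{kn} - delta_{jn} delta_{km}.
delta_{13} = 0
delta_{31} = 0
delta_{11} = 1
delta_{33} = 1
Result = 0 * 0 - 1 * 1 = 0 - 1 = -1

-1


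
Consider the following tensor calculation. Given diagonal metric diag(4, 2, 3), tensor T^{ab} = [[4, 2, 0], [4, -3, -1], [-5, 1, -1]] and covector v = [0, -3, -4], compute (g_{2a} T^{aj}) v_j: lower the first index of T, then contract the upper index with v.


Step 1: lower the first index. For a diagonal metric, g_{ia} T^{aj} = g_{ii} T^{ij} (no sum on i).
g_{22} = 2
S_2{}^1 = 2 * T^{21} = 2 * 4 = 8
S_2{}^2 = 2 * T^{22} = 2 * -3 = -6
S_2{}^3 = 2 * T^{23} = 2 * -1 = -2
Step 2: contract S_2{}^j with v_j.
S_2{}^1 * v_1 = 8 * 0 = 0
S_2{}^2 * v_2 = -6 * -3 = 18
S_2{}^3 * v_3 = -2 * -4 = 8
Result = 0 + 18 + 8 = 26

26


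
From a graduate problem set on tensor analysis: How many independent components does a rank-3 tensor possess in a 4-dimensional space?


The number of components of a rank-r tensor in d dimensions is d^r.
Here d = 4 and r = 3.
4^3 = 64

64


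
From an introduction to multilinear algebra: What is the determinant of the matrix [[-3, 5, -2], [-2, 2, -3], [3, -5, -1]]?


Expanding along the first row, det(A) = a11*M_11 - a12*M_12 + a13*M_13, where M_1j is the (1,j) minor.
Minor M_11 = 2*-1 - -3*-5 = -17
Minor M_12 = -2*-1 - -3*3 = 11
Minor M_13 = -2*-5 - 2*3 = 4
det = -3*(-17) - 5*(11) + -2*(4)
    = 51 - 55 + -8
    = -12

-12


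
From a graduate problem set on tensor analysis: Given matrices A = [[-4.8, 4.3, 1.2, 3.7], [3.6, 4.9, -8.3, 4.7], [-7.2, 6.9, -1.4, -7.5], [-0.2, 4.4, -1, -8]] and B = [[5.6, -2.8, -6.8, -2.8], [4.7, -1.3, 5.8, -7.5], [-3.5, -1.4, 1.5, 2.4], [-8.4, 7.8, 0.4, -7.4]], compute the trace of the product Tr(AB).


Tr(AB) = sum_i (AB)_{ii} where (AB)_{ii} = sum_k A_{ik} B_{ki}.
(AB)_{11} = -4.8*5.6 + 4.3*4.7 + 1.2*-3.5 + 3.7*-8.4 = -41.95
(AB)_{22} = 3.6*-2.8 + 4.9*-1.3 + -8.3*-1.4 + 4.7*7.8 = 31.83
(AB)_{33} = -7.2*-6.8 + 6.9*5.8 + -1.4*1.5 + -7.5*0.4 = 83.88
(AB)_{44} = -0.2*-2.8 + 4.4*-7.5 + -1*2.4 + -8*-7.4 = 24.36
Tr(AB) = -41.95 + 31.83 + 83.88 + 24.36 = 98.12

98.12


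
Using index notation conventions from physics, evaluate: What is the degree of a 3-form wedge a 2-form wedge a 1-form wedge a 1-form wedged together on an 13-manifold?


The degree of a wedge product is the sum of the degrees of the individual forms.
Degrees: 3, 2, 1, 1
Total degree = 3 + 2 + 1 + 1 = 7

7


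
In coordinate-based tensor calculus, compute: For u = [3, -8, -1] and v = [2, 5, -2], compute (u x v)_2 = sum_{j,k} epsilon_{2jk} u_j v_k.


(u x v)_2 = sum_{j,k} epsilon_{2jk} u_j v_k. Only permutations of (1,2,3) contribute; the two non-zero terms are:
eps_{213} u_1 v_3 = -1 * 3 * -2 = 6
eps_{231} u_3 v_1 = 1 * -1 * 2 = -2
(u x v)_2 = 4

4


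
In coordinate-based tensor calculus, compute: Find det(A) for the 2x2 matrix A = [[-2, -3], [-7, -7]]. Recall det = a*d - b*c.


For a 2x2 matrix [[a, b], [c, d]], det = a*d - b*c.
a = -2, b = -3, c = -7, d = -7
a*d = -2 * -7 = 14
b*c = -3 * -7 = 21
det = 14 - 21 = -7

-7


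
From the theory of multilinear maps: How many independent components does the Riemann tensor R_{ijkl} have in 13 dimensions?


The Riemann tensor in d dimensions has d^2(d^2 - 1)/12 independent components.
d = 13, so d^2 = 169
d^2 - 1 = 168
d^2(d^2 - 1) = 169 * 168 = 28392
Divide by 12: 28392 / 12 = 2366

2366


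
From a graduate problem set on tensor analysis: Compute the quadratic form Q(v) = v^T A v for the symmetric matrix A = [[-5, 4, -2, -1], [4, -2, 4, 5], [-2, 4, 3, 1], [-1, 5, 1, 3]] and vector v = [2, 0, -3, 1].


First compute Av:
(Av)_1 = -5*2 + 4*0 + -2*-3 + -1*1 = -5
(Av)_2 = 4*2 + -2*0 + 4*-3 + 5*1 = 1
(Av)_3 = -2*2 + 4*0 + 3*-3 + 1*1 = -12
(Av)_4 = -1*2 + 5*0 + 1*-3 + 3*1 = -2
Av = [-5, 1, -12, -2]
Then v^T (Av) = 2*-5 + 0*1 + -3*-12 + 1*-2
= -10 + 0 + 36 + -2 = 24

24


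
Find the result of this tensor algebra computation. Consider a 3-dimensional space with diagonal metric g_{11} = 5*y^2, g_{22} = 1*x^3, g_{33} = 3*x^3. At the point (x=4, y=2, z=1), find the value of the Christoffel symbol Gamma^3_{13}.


For a diagonal metric, Gamma^k_{ij} = (1/2) g^{kk} (dg_{ik}/dx_j + dg_{jk}/dx_i - dg_{ij}/dx_k).
The metric is diagonal, so g_{ab} = 0 for a != b.
At the given point: g_{11} = 20, g_{22} = 64, g_{33} = 192
g^{33} = 1/192
dg_{13}/dx_3 = 0 (off-diagonal)
dg_{33}/dx_1 = dg_{33}/dx_1 = 144
dg_{13}/dx_3 = 0 (off-diagonal)
Numerator = 0 + 144 - 0 = 144
Gamma^3_{13} = 144 / (2 * 192) = 3/8

3/8


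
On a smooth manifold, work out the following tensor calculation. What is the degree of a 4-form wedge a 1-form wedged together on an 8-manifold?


The degree of a wedge product is the sum of the degrees of the individual forms.
Degrees: 4, 1
Total degree = 4 + 1 = 5

5


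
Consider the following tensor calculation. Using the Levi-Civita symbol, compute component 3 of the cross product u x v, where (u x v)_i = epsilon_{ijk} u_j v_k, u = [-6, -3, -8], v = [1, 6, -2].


(u x v)_3 = sum_{j,k} epsilon_{3jk} u_j v_k. Only permutations of (1,2,3) contribute; the two non-zero terms are:
eps_{312} u_1 v_2 = 1 * -6 * 6 = -36
eps_{321} u_2 v_1 = -1 * -3 * 1 = 3
(u x v)_3 = -33

-33


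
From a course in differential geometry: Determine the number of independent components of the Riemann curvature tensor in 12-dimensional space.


The Riemann tensor in d dimensions has d^2(d^2 - 1)/12 independent components.
d = 12, so d^2 = 144
d^2 - 1 = 143
d^2(d^2 - 1) = 144 * 143 = 20592
Divide by 12: 20592 / 12 = 1716

1716


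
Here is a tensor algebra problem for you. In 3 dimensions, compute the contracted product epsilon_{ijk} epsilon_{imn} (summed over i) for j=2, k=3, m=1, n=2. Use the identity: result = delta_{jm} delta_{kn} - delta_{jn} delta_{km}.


Using the identity: epsilon_{ijk} epsilon_{imn} = delta_{jm} delta_{kn} - delta_{jn} delta_{km}.
delta_{21} = 0
delta_{32} = 0
delta_{22} = 1
delta_{31} = 0
Result = 0 * 0 - 1 * 0 = 0 - 0 = 0

0


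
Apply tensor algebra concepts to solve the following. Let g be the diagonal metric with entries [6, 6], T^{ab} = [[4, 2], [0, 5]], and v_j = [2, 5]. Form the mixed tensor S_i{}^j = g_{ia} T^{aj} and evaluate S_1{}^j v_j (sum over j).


Step 1: lower the first index. For a diagonal metric, g_{ia} T^{aj} = g_{ii} T^{ij} (no sum on i).
g_{11} = 6
S_1{}^1 = 6 * T^{11} = 6 * 4 = 24
S_1{}^2 = 6 * T^{12} = 6 * 2 = 12
Step 2: contract S_1{}^j with v_j.
S_1{}^1 * v_1 = 24 * 2 = 48
S_1{}^2 * v_2 = 12 * 5 = 60
Result = 48 + 60 = 108

108


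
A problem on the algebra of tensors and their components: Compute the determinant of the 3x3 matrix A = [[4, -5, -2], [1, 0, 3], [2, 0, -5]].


Expanding along the first row, det(A) = a11*M_11 - a12*M_12 + a13*M_13, where M_1j is the (1,j) minor.
Minor M_11 = 0*-5 - 3*0 = 0
Minor M_12 = 1*-5 - 3*2 = -11
Minor M_13 = 1*0 - 0*2 = 0
det = 4*(0) - -5*(-11) + -2*(0)
    = 0 - 55 + 0
    = -55

-55


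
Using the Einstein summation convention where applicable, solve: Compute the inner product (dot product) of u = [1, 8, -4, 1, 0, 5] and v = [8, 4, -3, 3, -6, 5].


The inner product u . v = sum of u_i * v_i.
Term-by-term: 1 * 8, 8 * 4, -4 * -3, 1 * 3, 0 * -6, 5 * 5
Products: 8, 32, 12, 3, 0, 25
Sum = 8 + 32 + 12 + 3 + 0 + 25 = 80

80


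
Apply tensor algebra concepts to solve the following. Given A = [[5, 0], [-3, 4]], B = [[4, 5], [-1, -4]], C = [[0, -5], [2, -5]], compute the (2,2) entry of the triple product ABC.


(ABC)_{22} = sum_m (AB)_{2m} C_{m2}. First compute row 2 of AB.
(AB)_{21} = -3*4 + 4*-1 = -16
(AB)_{22} = -3*5 + 4*-4 = -31
Now contract with column 2 of C:
(AB)_{21} * C_{12} = -16 * -5 = 80
(AB)_{22} * C_{22} = -31 * -5 = 155
(ABC)_{22} = 80 + 155 = 235

235


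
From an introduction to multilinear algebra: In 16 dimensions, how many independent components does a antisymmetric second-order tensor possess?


A antisymmetric rank-2 tensor in d dimensions has d(d-1)/2 independent components.
d = 16
d(d-1)/2 = 16 * 15 / 2 = 240 / 2 = 120

120


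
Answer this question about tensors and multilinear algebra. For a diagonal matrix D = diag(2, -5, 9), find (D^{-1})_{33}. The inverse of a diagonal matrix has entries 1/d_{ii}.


For a diagonal matrix, the inverse has entries (D^{-1})_{ii} = 1/d_{ii}.
The diagonal entries are: d_{11} = 2, d_{22} = -5, d_{33} = 9
We need (D^{-1})_{33} = 1/d_{33} = 1/9 = 1/9

1/9


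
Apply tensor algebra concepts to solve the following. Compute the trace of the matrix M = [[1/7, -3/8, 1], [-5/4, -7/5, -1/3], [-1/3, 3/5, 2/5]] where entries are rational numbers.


The trace is the sum of diagonal entries.
Diagonal: M[1,1] = 1/7, M[2,2] = -7/5, M[3,3] = 2/5
Tr(M) = 1/7 + -7/5 + 2/5
Computing step by step:
After adding M[1,1]: 1/7
After adding M[2,2]: -44/35
After adding M[3,3]: -6/7
Tr(M) = -6/7

-6/7


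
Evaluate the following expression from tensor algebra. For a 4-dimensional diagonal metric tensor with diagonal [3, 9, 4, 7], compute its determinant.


For a diagonal metric, the determinant is the product of diagonal entries.
Diagonal entries: 3, 9, 4, 7
det(g) = 3 * 9 * 4 * 7 = 756

756


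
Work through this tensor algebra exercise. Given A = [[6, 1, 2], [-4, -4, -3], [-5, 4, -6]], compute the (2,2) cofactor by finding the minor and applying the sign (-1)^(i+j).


To find cofactor C_{22}, delete row 2 and column 2.
The resulting 2x2 submatrix is: [[6, 2], [-5, -6]]
Minor M_{22} = 6*-6 - 2*-5
  = -36 - -10 = -26
Sign = (-1)^(2+2) = (-1)^4 = 1
Cofactor C_{22} = 1 * -26 = -26

-26


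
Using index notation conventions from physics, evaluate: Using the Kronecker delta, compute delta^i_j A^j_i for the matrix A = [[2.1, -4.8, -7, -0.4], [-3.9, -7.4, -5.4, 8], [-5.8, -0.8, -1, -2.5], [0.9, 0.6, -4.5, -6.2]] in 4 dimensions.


The contraction (trace) of a rank-2 tensor is the sum of its diagonal elements.
Diagonal entries: A[1,1] = 2.1, A[2,2] = -7.4, A[3,3] = -1, A[4,4] = -6.2
Tr(A) = 2.1 + -7.4 + -1 + -6.2 = -12.5

-12.5


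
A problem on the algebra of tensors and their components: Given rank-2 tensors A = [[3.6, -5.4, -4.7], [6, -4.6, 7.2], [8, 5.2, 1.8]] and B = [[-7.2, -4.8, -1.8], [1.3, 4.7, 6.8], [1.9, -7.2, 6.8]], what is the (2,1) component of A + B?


Tensor addition is component-wise: (A + B)_{ij} = A_{ij} + B_{ij}.
A_{21} = 6
B_{21} = 1.3
(A + B)_{21} = 6 + 1.3 = 7.3

7.3


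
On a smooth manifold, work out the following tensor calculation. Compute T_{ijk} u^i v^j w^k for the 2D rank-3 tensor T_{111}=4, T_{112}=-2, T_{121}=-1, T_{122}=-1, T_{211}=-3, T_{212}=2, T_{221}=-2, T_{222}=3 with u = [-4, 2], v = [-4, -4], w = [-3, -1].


S = sum over i,j,k of T_{ijk} u_i v_j w_k. Expanding all 8 terms:
T_{111}*u_1*v_1*w_1 = 4*-4*-4*-3 = -192  (running total: -192)
T_{112}*u_1*v_1*w_2 = -2*-4*-4*-1 = 32  (running total: -160)
T_{121}*u_1*v_2*w_1 = -1*-4*-4*-3 = 48  (running total: -112)
T_{122}*u_1*v_2*w_2 = -1*-4*-4*-1 = 16  (running total: -96)
T_{211}*u_2*v_1*w_1 = -3*2*-4*-3 = -72  (running total: -168)
T_{212}*u_2*v_1*w_2 = 2*2*-4*-1 = 16  (running total: -152)
T_{221}*u_2*v_2*w_1 = -2*2*-4*-3 = -48  (running total: -200)
T_{222}*u_2*v_2*w_2 = 3*2*-4*-1 = 24  (running total: -176)
S = -176

-176


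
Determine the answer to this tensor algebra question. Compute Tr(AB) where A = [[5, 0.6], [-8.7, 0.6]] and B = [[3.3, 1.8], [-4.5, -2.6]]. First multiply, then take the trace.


Tr(AB) = sum_i (AB)_{ii} where (AB)_{ii} = sum_k A_{ik} B_{ki}.
(AB)_{11} = 5*3.3 + 0.6*-4.5 = 13.8
(AB)_{22} = -8.7*1.8 + 0.6*-2.6 = -17.22
Tr(AB) = 13.8 + -17.22 = -3.42

-3.42


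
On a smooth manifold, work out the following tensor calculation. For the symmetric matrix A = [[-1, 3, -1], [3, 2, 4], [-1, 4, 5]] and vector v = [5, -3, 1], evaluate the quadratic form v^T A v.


First compute Av:
(Av)_1 = -1*5 + 3*-3 + -1*1 = -15
(Av)_2 = 3*5 + 2*-3 + 4*1 = 13
(Av)_3 = -1*5 + 4*-3 + 5*1 = -12
Av = [-15, 13, -12]
Then v^T (Av) = 5*-15 + -3*13 + 1*-12
= -75 + -39 + -12 = -126

-126


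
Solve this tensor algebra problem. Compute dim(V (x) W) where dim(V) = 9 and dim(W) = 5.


The dimension of a tensor product is the product of dimensions.
dim(V) = 9, dim(W) = 5
dim(V (x) W) = 9 * 5 = 45

45


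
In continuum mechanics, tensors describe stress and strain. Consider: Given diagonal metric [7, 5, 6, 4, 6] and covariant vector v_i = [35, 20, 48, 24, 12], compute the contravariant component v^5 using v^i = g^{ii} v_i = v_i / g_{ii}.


To raise an index with a diagonal metric: v^i = v_i / g_{ii}.
For index 5: v_5 = 12, g_{55} = 6
v^5 = 12 / 6 = 2

2


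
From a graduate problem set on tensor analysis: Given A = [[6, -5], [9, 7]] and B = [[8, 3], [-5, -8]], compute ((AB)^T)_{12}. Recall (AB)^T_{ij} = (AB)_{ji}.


(AB)^T_{ij} = (AB)_{ji} = sum_k A_{jk} B_{ki}.
For i=1, j=2 we need (AB)_{21}:
A_{21} * B_{11} = 9 * 8 = 72
A_{22} * B_{21} = 7 * -5 = -35
Sum = 72 + -35 = 37

37


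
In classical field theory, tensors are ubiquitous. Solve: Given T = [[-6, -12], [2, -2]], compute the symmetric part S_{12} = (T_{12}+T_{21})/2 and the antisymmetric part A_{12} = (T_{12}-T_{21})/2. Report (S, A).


T_{12} = -12
T_{21} = 2
S_{12} = (-12 + 2)/2 = -10/2 = -5
A_{12} = (-12 - 2)/2 = -14/2 = -7
Check: S + A = -5 + -7 = -12 = T_{12}.

(-5, -7)


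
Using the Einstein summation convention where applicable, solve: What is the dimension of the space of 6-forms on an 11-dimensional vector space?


The dimension of the space of p-forms on an n-dimensional space is C(n, p).
n = 11, p = 6
C(11, 6) = 11! / (6! * 5!) = 462

462


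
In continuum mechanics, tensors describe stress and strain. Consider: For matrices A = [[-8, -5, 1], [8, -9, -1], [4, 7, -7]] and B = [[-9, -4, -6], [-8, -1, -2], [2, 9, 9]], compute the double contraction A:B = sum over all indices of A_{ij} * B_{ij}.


A:B = sum over all i,j of A_{ij} * B_{ij}.
Row 1: -8*-9=72, -5*-4=20, 1*-6=-6 => row sum = 86
Row 2: 8*-8=-64, -9*-1=9, -1*-2=2 => row sum = -53
Row 3: 4*2=8, 7*9=63, -7*9=-63 => row sum = 8
Total = 86 + -53 + 8 = 41

41


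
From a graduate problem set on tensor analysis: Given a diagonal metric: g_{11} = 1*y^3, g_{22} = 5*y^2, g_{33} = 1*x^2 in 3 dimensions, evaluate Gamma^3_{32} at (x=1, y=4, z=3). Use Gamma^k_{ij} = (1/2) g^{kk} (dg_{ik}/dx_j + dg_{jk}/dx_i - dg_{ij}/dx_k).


For a diagonal metric, Gamma^k_{ij} = (1/2) g^{kk} (dg_{ik}/dx_j + dg_{jk}/dx_i - dg_{ij}/dx_k).
The metric is diagonal, so g_{ab} = 0 for a != b.
At the given point: g_{11} = 64, g_{22} = 80, g_{33} = 1
g^{33} = 1/1
dg_{33}/dx_2 = dg_{33}/dx_2 = 0
dg_{23}/dx_3 = 0 (off-diagonal)
dg_{32}/dx_3 = 0 (off-diagonal)
Numerator = 0 + 0 - 0 = 0
Gamma^3_{32} = 0 / (2 * 1) = 0

0


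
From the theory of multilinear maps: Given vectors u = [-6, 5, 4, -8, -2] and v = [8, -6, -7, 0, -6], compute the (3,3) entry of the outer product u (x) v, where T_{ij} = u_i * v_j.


The outer product entry T_{ij} = u_i * v_j.
We need i=3, j=3.
u_3 = 4, v_3 = -7
T_{3,3} = 4 * -7 = -28

-28


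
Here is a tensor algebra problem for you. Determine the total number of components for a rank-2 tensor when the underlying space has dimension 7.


The number of components of a rank-r tensor in d dimensions is d^r.
Here d = 7 and r = 2.
7^2 = 49

49


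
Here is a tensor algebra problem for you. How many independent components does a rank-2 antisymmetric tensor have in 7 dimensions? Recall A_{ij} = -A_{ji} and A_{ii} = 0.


An antisymmetric rank-2 tensor satisfies A_{ij} = -A_{ji}, so diagonal entries are zero.
The independent components are the upper-triangular entries: C(n, 2) = n(n-1)/2.
n = 7
C(7, 2) = 7 * 6 / 2 = 42 / 2 = 21

21


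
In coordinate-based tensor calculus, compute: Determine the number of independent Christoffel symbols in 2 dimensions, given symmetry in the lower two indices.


Christoffel symbols Gamma^k_{ij} are symmetric in i,j, so there are d * d(d+1)/2 independent symbols.
d = 2
d(d+1)/2 = 2 * 3 / 2 = 3
Total = 2 * 3 = 6

6


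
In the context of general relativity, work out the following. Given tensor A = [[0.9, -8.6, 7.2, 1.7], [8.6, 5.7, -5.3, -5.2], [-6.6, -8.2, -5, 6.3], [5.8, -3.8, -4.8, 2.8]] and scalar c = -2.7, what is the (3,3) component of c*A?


Scalar multiplication: (cA)_{ij} = c * A_{ij}.
c = -2.7
A_{33} = -5
(cA)_{33} = -2.7 * -5 = 13.5

13.5


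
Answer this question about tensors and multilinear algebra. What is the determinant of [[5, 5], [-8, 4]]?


For a 2x2 matrix [[a, b], [c, d]], det = a*d - b*c.
a = 5, b = 5, c = -8, d = 4
a*d = 5 * 4 = 20
b*c = 5 * -8 = -40
det = 20 - -40 = 60

60


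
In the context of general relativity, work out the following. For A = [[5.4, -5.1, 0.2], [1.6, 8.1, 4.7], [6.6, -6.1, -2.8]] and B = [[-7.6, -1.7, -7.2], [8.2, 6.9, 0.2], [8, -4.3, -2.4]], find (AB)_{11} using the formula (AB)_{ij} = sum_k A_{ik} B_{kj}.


(AB)_{ij} = sum_k A_{ik} B_{kj}.
For i=1, j=1:
A_{11} * B_{11} = 5.4 * -7.6 = -41.04
A_{12} * B_{21} = -5.1 * 8.2 = -41.82
A_{13} * B_{31} = 0.2 * 8 = 1.6
Sum = -41.04 + -41.82 + 1.6 = -81.26

-81.26


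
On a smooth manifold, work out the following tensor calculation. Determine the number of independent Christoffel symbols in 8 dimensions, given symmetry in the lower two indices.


Christoffel symbols Gamma^k_{ij} are symmetric in i,j, so there are d * d(d+1)/2 independent symbols.
d = 8
d(d+1)/2 = 8 * 9 / 2 = 36
Total = 8 * 36 = 288

288


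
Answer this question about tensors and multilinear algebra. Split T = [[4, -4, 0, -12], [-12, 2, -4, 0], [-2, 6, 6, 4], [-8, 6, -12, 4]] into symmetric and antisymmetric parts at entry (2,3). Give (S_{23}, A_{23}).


T_{23} = -4
T_{32} = 6
S_{23} = (-4 + 6)/2 = 2/2 = 1
A_{23} = (-4 - 6)/2 = -10/2 = -5
Check: S + A = 1 + -5 = -4 = T_{23}.

(1, -5)


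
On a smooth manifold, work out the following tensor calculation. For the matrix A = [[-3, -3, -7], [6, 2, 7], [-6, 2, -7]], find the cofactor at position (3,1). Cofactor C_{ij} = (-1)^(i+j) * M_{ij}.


To find cofactor C_{31}, delete row 3 and column 1.
The resulting 2x2 submatrix is: [[-3, -7], [2, 7]]
Minor M_{31} = -3*7 - -7*2
  = -21 - -14 = -7
Sign = (-1)^(3+1) = (-1)^4 = 1
Cofactor C_{31} = 1 * -7 = -7

-7


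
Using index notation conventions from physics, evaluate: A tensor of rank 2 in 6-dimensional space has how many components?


The number of components of a rank-r tensor in d dimensions is d^r.
Here d = 6 and r = 2.
6^2 = 36

36


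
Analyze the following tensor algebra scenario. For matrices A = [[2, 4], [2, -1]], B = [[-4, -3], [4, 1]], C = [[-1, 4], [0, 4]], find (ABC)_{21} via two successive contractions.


(ABC)_{21} = sum_m (AB)_{2m} C_{m1}. First compute row 2 of AB.
(AB)_{21} = 2*-4 + -1*4 = -12
(AB)_{22} = 2*-3 + -1*1 = -7
Now contract with column 1 of C:
(AB)_{21} * C_{11} = -12 * -1 = 12
(AB)_{22} * C_{21} = -7 * 0 = 0
(ABC)_{21} = 12 + 0 = 12

12


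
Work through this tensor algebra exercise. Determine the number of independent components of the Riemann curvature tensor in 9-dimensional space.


The Riemann tensor in d dimensions has d^2(d^2 - 1)/12 independent components.
d = 9, so d^2 = 81
d^2 - 1 = 80
d^2(d^2 - 1) = 81 * 80 = 6480
Divide by 12: 6480 / 12 = 540

540


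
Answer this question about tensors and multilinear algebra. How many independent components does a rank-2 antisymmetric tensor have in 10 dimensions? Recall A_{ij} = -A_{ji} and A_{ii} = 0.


An antisymmetric rank-2 tensor satisfies A_{ij} = -A_{ji}, so diagonal entries are zero.
The independent components are the upper-triangular entries: C(n, 2) = n(n-1)/2.
n = 10
C(10, 2) = 10 * 9 / 2 = 90 / 2 = 45

45


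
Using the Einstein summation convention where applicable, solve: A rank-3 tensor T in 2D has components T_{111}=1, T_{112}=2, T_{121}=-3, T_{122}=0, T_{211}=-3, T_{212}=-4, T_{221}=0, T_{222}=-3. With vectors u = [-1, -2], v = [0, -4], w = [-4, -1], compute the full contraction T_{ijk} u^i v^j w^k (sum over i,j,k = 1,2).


S = sum over i,j,k of T_{ijk} u_i v_j w_k. Expanding all 8 terms:
T_{111}*u_1*v_1*w_1 = 1*-1*0*-4 = 0  (running total: 0)
T_{112}*u_1*v_1*w_2 = 2*-1*0*-1 = 0  (running total: 0)
T_{121}*u_1*v_2*w_1 = -3*-1*-4*-4 = 48  (running total: 48)
T_{122}*u_1*v_2*w_2 = 0*-1*-4*-1 = 0  (running total: 48)
T_{211}*u_2*v_1*w_1 = -3*-2*0*-4 = 0  (running total: 48)
T_{212}*u_2*v_1*w_2 = -4*-2*0*-1 = 0  (running total: 48)
T_{221}*u_2*v_2*w_1 = 0*-2*-4*-4 = 0  (running total: 48)
T_{222}*u_2*v_2*w_2 = -3*-2*-4*-1 = 24  (running total: 72)
S = 72

72


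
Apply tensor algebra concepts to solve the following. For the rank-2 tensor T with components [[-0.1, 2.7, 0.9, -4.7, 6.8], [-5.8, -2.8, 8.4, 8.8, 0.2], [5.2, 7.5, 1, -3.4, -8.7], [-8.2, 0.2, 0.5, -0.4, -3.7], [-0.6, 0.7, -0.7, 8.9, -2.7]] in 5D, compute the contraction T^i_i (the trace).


The contraction (trace) of a rank-2 tensor is the sum of its diagonal elements.
Diagonal entries: A[1,1] = -0.1, A[2,2] = -2.8, A[3,3] = 1, A[4,4] = -0.4, A[5,5] = -2.7
Tr(A) = -0.1 + -2.8 + 1 + -0.4 + -2.7 = -5

-5


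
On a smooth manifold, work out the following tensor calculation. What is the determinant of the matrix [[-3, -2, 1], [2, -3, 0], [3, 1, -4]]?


Expanding along the first row, det(A) = a11*M_11 - a12*M_12 + a13*M_13, where M_1j is the (1,j) minor.
Minor M_11 = -3*-4 - 0*1 = 12
Minor M_12 = 2*-4 - 0*3 = -8
Minor M_13 = 2*1 - -3*3 = 11
det = -3*(12) - -2*(-8) + 1*(11)
    = -36 - 16 + 11
    = -41

-41


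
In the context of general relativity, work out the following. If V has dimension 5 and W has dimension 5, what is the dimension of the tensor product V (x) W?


The dimension of a tensor product is the product of dimensions.
dim(V) = 5, dim(W) = 5
dim(V (x) W) = 5 * 5 = 25

25


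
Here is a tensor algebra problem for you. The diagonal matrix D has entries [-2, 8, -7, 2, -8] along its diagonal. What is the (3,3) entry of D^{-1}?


For a diagonal matrix, the inverse has entries (D^{-1})_{ii} = 1/d_{ii}.
The diagonal entries are: d_{11} = -2, d_{22} = 8, d_{33} = -7, d_{44} = 2, d_{55} = -8
We need (D^{-1})_{33} = 1/d_{33} = 1/-7 = -1/7

-1/7


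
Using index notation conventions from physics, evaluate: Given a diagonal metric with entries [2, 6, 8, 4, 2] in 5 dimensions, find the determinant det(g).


For a diagonal metric, the determinant is the product of diagonal entries.
Diagonal entries: 2, 6, 8, 4, 2
det(g) = 2 * 6 * 8 * 4 * 2 = 768

768


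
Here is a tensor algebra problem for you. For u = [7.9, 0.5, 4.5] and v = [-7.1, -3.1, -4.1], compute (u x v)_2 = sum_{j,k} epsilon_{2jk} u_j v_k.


(u x v)_2 = sum_{j,k} epsilon_{2jk} u_j v_k. Only permutations of (1,2,3) contribute; the two non-zero terms are:
eps_{213} u_1 v_3 = -1 * 7.9 * -4.1 = 32.39
eps_{231} u_3 v_1 = 1 * 4.5 * -7.1 = -31.95
(u x v)_2 = 0.44

0.44


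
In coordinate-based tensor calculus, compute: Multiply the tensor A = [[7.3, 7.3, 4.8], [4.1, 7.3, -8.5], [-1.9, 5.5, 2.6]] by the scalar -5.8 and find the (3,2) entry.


Scalar multiplication: (cA)_{ij} = c * A_{ij}.
c = -5.8
A_{32} = 5.5
(cA)_{32} = -5.8 * 5.5 = -31.9

-31.9


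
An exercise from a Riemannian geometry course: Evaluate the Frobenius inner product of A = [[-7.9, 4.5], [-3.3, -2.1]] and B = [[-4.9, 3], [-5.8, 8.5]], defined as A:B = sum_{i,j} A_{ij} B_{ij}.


A:B = sum over all i,j of A_{ij} * B_{ij}.
Row 1: -7.9*-4.9=38.71, 4.5*3=13.5 => row sum = 52.21
Row 2: -3.3*-5.8=19.14, -2.1*8.5=-17.85 => row sum = 1.29
Total = 52.21 + 1.29 = 53.5

53.5


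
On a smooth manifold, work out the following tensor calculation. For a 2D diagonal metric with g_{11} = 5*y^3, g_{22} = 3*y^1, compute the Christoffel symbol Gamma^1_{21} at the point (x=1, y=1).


For a diagonal metric, Gamma^k_{ij} = (1/2) g^{kk} (dg_{ik}/dx_j + dg_{jk}/dx_i - dg_{ij}/dx_k).
The metric is diagonal, so g_{ab} = 0 for a != b.
At the given point: g_{11} = 5, g_{22} = 3
g^{11} = 1/5
dg_{21}/dx_1 = 0 (off-diagonal)
dg_{11}/dx_2 = dg_{11}/dx_2 = 15
dg_{21}/dx_1 = 0 (off-diagonal)
Numerator = 0 + 15 - 0 = 15
Gamma^1_{21} = 15 / (2 * 5) = 3/2

3/2


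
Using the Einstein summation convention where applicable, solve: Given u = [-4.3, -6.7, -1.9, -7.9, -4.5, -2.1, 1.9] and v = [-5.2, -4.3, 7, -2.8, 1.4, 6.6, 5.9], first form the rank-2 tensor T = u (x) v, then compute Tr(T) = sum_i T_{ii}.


The outer product gives T_{ij} = u_i v_j.
The trace (contraction) is Tr(T) = sum_i T_{ii} = sum_i u_i v_i.
Diagonal entries:
T_{11} = u_1 * v_1 = -4.3 * -5.2 = 22.36
T_{22} = u_2 * v_2 = -6.7 * -4.3 = 28.81
T_{33} = u_3 * v_3 = -1.9 * 7 = -13.3
T_{44} = u_4 * v_4 = -7.9 * -2.8 = 22.12
T_{55} = u_5 * v_5 = -4.5 * 1.4 = -6.3
T_{66} = u_6 * v_6 = -2.1 * 6.6 = -13.86
T_{77} = u_7 * v_7 = 1.9 * 5.9 = 11.21
Tr(T) = 22.36 + 28.81 + -13.3 + 22.12 + -6.3 + -13.86 + 11.21 = 51.04

51.04


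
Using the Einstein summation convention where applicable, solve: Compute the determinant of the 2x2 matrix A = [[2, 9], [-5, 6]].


For a 2x2 matrix [[a, b], [c, d]], det = a*d - b*c.
a = 2, b = 9, c = -5, d = 6
a*d = 2 * 6 = 12
b*c = 9 * -5 = -45
det = 12 - -45 = 57

57


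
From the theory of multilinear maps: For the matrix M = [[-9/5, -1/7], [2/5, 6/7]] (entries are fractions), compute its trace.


The trace is the sum of diagonal entries.
Diagonal: M[1,1] = -9/5, M[2,2] = 6/7
Tr(M) = -9/5 + 6/7
Computing step by step:
After adding M[1,1]: -9/5
After adding M[2,2]: -33/35
Tr(M) = -33/35

-33/35


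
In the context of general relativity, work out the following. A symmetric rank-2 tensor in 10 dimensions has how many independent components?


A symmetric rank-2 tensor in d dimensions has d(d+1)/2 independent components.
d = 10
d(d+1)/2 = 10 * 11 / 2 = 110 / 2 = 55

55
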